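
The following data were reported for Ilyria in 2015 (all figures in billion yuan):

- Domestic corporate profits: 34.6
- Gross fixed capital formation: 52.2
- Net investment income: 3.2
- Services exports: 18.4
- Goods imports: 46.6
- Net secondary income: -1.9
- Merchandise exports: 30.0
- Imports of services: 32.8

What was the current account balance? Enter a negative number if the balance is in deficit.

Goods balance = 30.0 - 46.6 = -16.6
Services balance = 18.4 - 32.8 = -14.4
Trade balance (goods + services) = -16.6 + (-14.4) = -31.0
Net primary income = 3.2
Net secondary income = -1.9
Current account = -31.0 + 3.2 + (-1.9) = -29.7

-29.7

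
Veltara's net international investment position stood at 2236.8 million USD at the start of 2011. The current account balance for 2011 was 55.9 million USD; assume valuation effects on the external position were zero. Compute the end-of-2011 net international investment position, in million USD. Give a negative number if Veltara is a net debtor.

2292.7

With no valuation effects, change in NIIP = current account = 55.9
End-of-year NIIP = 2236.8 + 55.9 = 2292.7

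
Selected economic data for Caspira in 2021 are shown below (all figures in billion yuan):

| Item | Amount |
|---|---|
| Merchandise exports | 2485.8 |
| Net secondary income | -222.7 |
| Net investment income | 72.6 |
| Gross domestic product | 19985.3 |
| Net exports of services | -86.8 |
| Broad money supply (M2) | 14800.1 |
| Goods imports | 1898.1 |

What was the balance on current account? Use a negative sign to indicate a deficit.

Goods balance = 2485.8 - 1898.1 = 587.7
Services balance = -86.8
Trade balance (goods + services) = 587.7 + (-86.8) = 500.9
Net primary income = 72.6
Net secondary income = -222.7
Current account = 500.9 + 72.6 + (-222.7) = 350.8

350.8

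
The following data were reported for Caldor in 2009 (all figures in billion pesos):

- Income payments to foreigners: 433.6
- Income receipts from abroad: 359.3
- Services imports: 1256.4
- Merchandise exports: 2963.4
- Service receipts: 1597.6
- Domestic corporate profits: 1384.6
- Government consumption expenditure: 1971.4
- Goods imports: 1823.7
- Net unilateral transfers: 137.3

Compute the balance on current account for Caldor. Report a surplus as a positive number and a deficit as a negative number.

1543.9

Goods balance = 2963.4 - 1823.7 = 1139.7
Services balance = 1597.6 - 1256.4 = 341.2
Trade balance (goods + services) = 1139.7 + 341.2 = 1480.9
Net primary income = 359.3 - 433.6 = -74.3
Net secondary income = 137.3
Current account = 1480.9 + (-74.3) + 137.3 = 1543.9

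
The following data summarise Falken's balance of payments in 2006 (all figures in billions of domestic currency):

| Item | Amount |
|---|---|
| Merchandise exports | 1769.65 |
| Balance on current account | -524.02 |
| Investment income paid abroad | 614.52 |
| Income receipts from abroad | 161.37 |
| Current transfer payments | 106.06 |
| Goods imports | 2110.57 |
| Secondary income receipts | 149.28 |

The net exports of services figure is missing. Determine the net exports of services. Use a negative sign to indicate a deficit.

226.83

Current account = goods balance + services balance + net primary income + net secondary income
Sum of the known components = -750.85
Net exports of services = CA - (known components) = -524.02 - (-750.85) = 226.83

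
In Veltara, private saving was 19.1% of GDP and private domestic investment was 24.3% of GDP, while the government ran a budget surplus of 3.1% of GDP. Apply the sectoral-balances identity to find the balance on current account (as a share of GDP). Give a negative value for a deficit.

By the sectoral-balances identity, CA = (S_private - I) + (T - G).
Private balance = 19.1 - 24.3 = -5.2
Government balance (T - G) = 3.1
CA = -5.2 + 3.1 = -2.1

-2.1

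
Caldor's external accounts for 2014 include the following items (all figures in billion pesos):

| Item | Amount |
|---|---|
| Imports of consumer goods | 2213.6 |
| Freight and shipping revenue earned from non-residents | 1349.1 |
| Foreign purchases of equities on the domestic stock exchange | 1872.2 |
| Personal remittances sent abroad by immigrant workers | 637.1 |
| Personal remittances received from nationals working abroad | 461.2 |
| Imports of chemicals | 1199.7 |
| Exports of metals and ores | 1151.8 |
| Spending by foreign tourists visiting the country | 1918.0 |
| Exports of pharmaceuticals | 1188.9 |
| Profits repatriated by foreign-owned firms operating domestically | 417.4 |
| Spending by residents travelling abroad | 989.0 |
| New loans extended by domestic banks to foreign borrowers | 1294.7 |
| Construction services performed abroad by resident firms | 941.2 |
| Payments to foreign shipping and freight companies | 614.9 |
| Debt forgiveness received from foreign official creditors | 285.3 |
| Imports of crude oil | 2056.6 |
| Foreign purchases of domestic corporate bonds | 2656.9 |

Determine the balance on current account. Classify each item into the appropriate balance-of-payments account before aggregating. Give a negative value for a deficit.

Goods: 1151.8 - 2213.6 - 2056.6 - 1199.7 + 1188.9 = -3129.2
Services: -614.9 + 1349.1 + 941.2 + 1918.0 - 989.0 = 2604.4
Primary income: -417.4
Secondary income: -637.1 + 461.2 = -175.9
Current account = (-3129.2) + 2604.4 + (-417.4) + (-175.9) = -1118.1
(Excluded from the current account — financial account: foreign purchases of equities on the domestic stock exchange 1872.2, new loans extended by domestic banks to foreign borrowers 1294.7, foreign purchases of domestic corporate bonds 2656.9; capital account: debt forgiveness received from foreign official creditors 285.3.)

-1118.1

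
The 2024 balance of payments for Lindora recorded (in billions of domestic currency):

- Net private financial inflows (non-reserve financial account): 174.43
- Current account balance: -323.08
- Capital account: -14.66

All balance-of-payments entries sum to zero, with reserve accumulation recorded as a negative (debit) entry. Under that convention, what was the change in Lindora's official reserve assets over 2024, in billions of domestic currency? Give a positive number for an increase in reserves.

Official reserve transactions balance = -((-323.08) + (-14.66) + 174.43) = 163.31
An accumulation of reserves is recorded as a debit (negative entry), so the change in the stock of reserves is the negative of that balance.
Change in official reserves = -(163.31) = -163.31

-163.31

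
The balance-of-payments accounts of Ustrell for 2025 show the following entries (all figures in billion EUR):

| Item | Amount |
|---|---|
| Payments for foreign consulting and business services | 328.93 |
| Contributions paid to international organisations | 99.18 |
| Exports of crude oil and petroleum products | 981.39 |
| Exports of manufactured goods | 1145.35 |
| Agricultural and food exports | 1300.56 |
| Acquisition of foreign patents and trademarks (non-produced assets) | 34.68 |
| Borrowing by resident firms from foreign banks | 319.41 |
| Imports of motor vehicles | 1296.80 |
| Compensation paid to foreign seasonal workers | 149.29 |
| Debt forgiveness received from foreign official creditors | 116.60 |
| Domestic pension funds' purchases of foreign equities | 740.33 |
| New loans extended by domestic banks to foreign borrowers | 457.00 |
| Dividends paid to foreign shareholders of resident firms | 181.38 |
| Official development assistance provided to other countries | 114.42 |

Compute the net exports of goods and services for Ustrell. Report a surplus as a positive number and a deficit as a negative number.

1801.57

Goods: 1300.56 - 1296.80 + 1145.35 + 981.39 = 2130.50
Services: -328.93
Trade balance = 2130.50 + (-328.93) = 1801.57
(Excluded from the trade balance — secondary income: contributions paid to international organisations 99.18, official development assistance provided to other countries 114.42; capital account: acquisition of foreign patents and trademarks (non-produced assets) 34.68, debt forgiveness received from foreign official creditors 116.60; financial account: borrowing by resident firms from foreign banks 319.41, domestic pension funds' purchases of foreign equities 740.33, new loans extended by domestic banks to foreign borrowers 457.00; primary income: compensation paid to foreign seasonal workers 149.29, dividends paid to foreign shareholders of resident firms 181.38.)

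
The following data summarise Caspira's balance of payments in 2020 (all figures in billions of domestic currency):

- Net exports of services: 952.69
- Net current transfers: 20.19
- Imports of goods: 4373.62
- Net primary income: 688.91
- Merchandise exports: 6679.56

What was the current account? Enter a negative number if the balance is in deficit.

Goods balance = 6679.56 - 4373.62 = 2305.94
Services balance = 952.69
Trade balance (goods + services) = 2305.94 + 952.69 = 3258.63
Net primary income = 688.91
Net secondary income = 20.19
Current account = 3258.63 + 688.91 + 20.19 = 3967.73

3967.73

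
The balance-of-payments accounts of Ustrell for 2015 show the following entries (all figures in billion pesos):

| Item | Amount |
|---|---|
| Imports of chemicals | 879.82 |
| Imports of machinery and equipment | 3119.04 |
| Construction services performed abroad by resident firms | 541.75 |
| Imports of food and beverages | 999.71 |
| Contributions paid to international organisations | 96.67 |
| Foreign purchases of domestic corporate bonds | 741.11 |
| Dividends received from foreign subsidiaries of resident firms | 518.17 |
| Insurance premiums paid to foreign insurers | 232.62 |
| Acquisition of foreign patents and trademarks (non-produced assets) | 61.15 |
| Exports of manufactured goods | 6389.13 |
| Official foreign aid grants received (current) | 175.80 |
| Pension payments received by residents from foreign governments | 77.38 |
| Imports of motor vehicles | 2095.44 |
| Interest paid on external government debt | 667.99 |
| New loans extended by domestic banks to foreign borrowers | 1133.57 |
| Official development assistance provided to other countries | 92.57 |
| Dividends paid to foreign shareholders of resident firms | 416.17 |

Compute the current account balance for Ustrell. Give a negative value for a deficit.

Goods: -3119.04 + 6389.13 - 2095.44 - 999.71 - 879.82 = -704.88
Services: 541.75 - 232.62 = 309.13
Primary income: 518.17 - 667.99 - 416.17 = -565.99
Secondary income: -96.67 + 175.80 - 92.57 + 77.38 = 63.94
Current account = (-704.88) + 309.13 + (-565.99) + 63.94 = -897.80
(Excluded from the current account — financial account: foreign purchases of domestic corporate bonds 741.11, new loans extended by domestic banks to foreign borrowers 1133.57; capital account: acquisition of foreign patents and trademarks (non-produced assets) 61.15.)

-897.80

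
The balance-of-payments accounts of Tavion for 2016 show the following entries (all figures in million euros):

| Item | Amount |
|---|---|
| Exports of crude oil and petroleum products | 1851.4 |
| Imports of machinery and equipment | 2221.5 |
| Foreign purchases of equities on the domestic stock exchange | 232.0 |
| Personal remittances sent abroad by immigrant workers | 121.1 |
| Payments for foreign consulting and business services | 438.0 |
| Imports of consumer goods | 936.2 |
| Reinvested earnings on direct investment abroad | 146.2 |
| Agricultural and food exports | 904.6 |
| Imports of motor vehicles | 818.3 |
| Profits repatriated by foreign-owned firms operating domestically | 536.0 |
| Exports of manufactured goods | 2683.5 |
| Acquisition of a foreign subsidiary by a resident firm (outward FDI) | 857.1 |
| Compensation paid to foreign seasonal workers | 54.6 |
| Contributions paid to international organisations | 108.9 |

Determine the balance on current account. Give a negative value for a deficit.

Goods: 1851.4 + 904.6 - 2221.5 - 818.3 + 2683.5 - 936.2 = 1463.5
Services: -438.0
Primary income: -54.6 + 146.2 - 536.0 = -444.4
Secondary income: -121.1 - 108.9 = -230.0
Current account = 1463.5 + (-438.0) + (-444.4) + (-230.0) = 351.1
(Excluded from the current account — financial account: foreign purchases of equities on the domestic stock exchange 232.0, acquisition of a foreign subsidiary by a resident firm (outward FDI) 857.1.)

351.1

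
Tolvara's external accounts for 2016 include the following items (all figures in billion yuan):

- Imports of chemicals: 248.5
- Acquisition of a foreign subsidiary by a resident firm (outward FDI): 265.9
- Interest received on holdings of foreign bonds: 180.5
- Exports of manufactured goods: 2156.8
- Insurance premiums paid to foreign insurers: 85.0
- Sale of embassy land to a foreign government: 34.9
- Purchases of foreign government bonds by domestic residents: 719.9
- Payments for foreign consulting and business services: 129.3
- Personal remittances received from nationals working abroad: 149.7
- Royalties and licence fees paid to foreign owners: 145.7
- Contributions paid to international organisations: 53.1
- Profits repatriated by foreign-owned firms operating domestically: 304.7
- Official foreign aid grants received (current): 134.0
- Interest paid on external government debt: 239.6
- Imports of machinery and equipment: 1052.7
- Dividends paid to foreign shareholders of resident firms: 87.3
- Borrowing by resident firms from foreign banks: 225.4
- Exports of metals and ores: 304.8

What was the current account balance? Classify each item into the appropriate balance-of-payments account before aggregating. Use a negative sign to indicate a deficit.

579.9

Goods: 2156.8 - 248.5 + 304.8 - 1052.7 = 1160.4
Services: -85.0 - 129.3 - 145.7 = -360.0
Primary income: -87.3 + 180.5 - 239.6 - 304.7 = -451.1
Secondary income: 134.0 - 53.1 + 149.7 = 230.6
Current account = 1160.4 + (-360.0) + (-451.1) + 230.6 = 579.9
(Excluded from the current account — financial account: acquisition of a foreign subsidiary by a resident firm (outward FDI) 265.9, purchases of foreign government bonds by domestic residents 719.9, borrowing by resident firms from foreign banks 225.4; capital account: sale of embassy land to a foreign government 34.9.)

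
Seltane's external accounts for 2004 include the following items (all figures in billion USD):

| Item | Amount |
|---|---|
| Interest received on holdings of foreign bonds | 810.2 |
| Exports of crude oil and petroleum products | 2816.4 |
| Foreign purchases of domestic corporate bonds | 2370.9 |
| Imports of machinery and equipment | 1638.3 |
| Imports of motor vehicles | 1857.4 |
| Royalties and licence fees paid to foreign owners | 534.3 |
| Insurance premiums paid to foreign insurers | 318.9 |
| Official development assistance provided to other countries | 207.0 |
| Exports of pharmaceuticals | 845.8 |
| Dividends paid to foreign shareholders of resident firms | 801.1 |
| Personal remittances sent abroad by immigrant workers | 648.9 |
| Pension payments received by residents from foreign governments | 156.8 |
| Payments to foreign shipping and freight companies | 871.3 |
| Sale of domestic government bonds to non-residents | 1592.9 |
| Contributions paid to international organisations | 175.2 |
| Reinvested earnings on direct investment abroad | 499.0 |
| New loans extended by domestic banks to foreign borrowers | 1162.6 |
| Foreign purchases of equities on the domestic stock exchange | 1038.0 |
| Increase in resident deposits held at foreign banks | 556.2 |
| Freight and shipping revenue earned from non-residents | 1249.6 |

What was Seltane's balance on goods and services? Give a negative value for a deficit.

-308.4

Goods: -1638.3 - 1857.4 + 2816.4 + 845.8 = 166.5
Services: -871.3 + 1249.6 - 534.3 - 318.9 = -474.9
Trade balance = 166.5 + (-474.9) = -308.4
(Excluded from the trade balance — primary income: interest received on holdings of foreign bonds 810.2, dividends paid to foreign shareholders of resident firms 801.1, reinvested earnings on direct investment abroad 499.0; financial account: foreign purchases of domestic corporate bonds 2370.9, sale of domestic government bonds to non-residents 1592.9, new loans extended by domestic banks to foreign borrowers 1162.6, foreign purchases of equities on the domestic stock exchange 1038.0, increase in resident deposits held at foreign banks 556.2; secondary income: official development assistance provided to other countries 207.0, personal remittances sent abroad by immigrant workers 648.9, pension payments received by residents from foreign governments 156.8, contributions paid to international organisations 175.2.)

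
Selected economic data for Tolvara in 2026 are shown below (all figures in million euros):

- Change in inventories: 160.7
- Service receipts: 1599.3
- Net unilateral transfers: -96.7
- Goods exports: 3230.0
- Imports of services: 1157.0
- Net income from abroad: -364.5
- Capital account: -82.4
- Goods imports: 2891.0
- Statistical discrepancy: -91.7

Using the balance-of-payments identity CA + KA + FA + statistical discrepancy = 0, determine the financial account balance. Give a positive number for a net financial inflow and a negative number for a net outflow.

-146.0

Goods balance = 3230.0 - 2891.0 = 339.0
Services balance = 1599.3 - 1157.0 = 442.3
Trade balance (goods + services) = 339.0 + 442.3 = 781.3
Net primary income = -364.5
Net secondary income = -96.7
Current account = 781.3 + (-364.5) + (-96.7) = 320.1
Financial account = -(320.1 + (-82.4) + (-91.7)) = -146.0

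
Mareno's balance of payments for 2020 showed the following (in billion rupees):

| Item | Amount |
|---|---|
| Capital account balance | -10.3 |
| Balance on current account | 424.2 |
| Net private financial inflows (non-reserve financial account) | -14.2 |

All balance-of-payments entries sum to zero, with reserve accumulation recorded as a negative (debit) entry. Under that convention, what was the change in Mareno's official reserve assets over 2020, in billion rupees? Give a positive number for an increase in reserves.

399.7

Official reserve transactions balance = -(424.2 + (-10.3) + (-14.2)) = -399.7
An accumulation of reserves is recorded as a debit (negative entry), so the change in the stock of reserves is the negative of that balance.
Change in official reserves = -(-399.7) = 399.7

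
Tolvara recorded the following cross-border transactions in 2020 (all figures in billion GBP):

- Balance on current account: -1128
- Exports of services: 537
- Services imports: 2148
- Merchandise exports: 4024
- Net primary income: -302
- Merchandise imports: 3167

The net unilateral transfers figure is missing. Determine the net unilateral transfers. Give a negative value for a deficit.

-72

Current account = goods balance + services balance + net primary income + net secondary income
Sum of the known components = -1056
Net unilateral transfers = CA - (known components) = -1128 - (-1056) = -72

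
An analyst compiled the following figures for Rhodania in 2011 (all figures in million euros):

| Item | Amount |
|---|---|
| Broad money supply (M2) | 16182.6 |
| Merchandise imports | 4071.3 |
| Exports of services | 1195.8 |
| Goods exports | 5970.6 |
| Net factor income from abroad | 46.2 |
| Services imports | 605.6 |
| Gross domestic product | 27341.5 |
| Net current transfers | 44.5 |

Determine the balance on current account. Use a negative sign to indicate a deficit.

2580.2

Goods balance = 5970.6 - 4071.3 = 1899.3
Services balance = 1195.8 - 605.6 = 590.2
Trade balance (goods + services) = 1899.3 + 590.2 = 2489.5
Net primary income = 46.2
Net secondary income = 44.5
Current account = 2489.5 + 46.2 + 44.5 = 2580.2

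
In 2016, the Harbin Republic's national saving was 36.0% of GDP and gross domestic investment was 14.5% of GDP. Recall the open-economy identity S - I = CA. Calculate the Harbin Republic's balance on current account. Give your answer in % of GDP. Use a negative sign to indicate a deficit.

S - I = CA (net lending to the rest of the world).
CA = S - I = 36.0 - 14.5 = 21.5

21.5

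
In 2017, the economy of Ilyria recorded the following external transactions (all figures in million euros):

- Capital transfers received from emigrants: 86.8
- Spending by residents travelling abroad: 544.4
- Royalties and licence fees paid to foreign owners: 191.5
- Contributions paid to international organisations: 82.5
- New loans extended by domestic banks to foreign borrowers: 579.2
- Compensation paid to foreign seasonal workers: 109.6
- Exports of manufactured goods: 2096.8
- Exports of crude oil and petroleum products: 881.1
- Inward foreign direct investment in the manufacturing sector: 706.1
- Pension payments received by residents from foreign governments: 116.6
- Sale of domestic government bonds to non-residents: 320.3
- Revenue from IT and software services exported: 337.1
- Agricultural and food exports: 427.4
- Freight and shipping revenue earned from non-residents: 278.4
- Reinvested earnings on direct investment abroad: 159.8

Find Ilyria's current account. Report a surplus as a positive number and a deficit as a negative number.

3369.2

Goods: 881.1 + 2096.8 + 427.4 = 3405.3
Services: -544.4 + 278.4 - 191.5 + 337.1 = -120.4
Primary income: -109.6 + 159.8 = 50.2
Secondary income: -82.5 + 116.6 = 34.1
Current account = 3405.3 + (-120.4) + 50.2 + 34.1 = 3369.2
(Excluded from the current account — capital account: capital transfers received from emigrants 86.8; financial account: new loans extended by domestic banks to foreign borrowers 579.2, inward foreign direct investment in the manufacturing sector 706.1, sale of domestic government bonds to non-residents 320.3.)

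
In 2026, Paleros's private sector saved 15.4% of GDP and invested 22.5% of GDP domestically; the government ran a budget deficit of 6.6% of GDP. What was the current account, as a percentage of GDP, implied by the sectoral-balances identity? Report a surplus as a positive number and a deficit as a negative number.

By the sectoral-balances identity, CA = (S_private - I) + (T - G).
Private balance = 15.4 - 22.5 = -7.1
Government balance (T - G) = -6.6
CA = -7.1 + (-6.6) = -13.7

-13.7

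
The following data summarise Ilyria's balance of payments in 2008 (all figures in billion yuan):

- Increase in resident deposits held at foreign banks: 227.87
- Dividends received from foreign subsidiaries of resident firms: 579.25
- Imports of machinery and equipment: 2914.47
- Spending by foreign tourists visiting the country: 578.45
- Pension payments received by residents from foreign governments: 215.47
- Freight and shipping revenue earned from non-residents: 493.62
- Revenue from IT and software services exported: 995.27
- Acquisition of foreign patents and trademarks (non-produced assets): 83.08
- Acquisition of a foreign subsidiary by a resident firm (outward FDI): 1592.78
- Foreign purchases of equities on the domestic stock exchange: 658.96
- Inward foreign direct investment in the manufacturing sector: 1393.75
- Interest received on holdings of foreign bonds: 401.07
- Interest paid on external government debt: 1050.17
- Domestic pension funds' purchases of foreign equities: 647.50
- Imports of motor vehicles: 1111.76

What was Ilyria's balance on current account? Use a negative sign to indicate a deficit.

-1813.27

Goods: -2914.47 - 1111.76 = -4026.23
Services: 493.62 + 578.45 + 995.27 = 2067.34
Primary income: -1050.17 + 401.07 + 579.25 = -69.85
Secondary income: 215.47
Current account = (-4026.23) + 2067.34 + (-69.85) + 215.47 = -1813.27
(Excluded from the current account — financial account: increase in resident deposits held at foreign banks 227.87, acquisition of a foreign subsidiary by a resident firm (outward FDI) 1592.78, foreign purchases of equities on the domestic stock exchange 658.96, inward foreign direct investment in the manufacturing sector 1393.75, domestic pension funds' purchases of foreign equities 647.50; capital account: acquisition of foreign patents and trademarks (non-produced assets) 83.08.)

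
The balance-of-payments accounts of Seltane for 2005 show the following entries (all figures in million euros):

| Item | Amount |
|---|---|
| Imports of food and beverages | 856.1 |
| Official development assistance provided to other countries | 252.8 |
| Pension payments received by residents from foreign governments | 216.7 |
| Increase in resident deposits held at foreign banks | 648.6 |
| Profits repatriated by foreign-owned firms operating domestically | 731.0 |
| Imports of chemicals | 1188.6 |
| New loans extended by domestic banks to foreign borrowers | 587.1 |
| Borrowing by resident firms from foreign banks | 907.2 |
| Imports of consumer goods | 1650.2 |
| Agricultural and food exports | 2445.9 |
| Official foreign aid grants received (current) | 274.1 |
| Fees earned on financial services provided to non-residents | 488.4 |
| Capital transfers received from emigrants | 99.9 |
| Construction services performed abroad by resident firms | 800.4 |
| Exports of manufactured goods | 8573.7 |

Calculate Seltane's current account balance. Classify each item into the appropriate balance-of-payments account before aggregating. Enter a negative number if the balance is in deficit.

8120.5

Goods: -856.1 - 1650.2 + 2445.9 + 8573.7 - 1188.6 = 7324.7
Services: 488.4 + 800.4 = 1288.8
Primary income: -731.0
Secondary income: 274.1 - 252.8 + 216.7 = 238.0
Current account = 7324.7 + 1288.8 + (-731.0) + 238.0 = 8120.5
(Excluded from the current account — financial account: increase in resident deposits held at foreign banks 648.6, new loans extended by domestic banks to foreign borrowers 587.1, borrowing by resident firms from foreign banks 907.2; capital account: capital transfers received from emigrants 99.9.)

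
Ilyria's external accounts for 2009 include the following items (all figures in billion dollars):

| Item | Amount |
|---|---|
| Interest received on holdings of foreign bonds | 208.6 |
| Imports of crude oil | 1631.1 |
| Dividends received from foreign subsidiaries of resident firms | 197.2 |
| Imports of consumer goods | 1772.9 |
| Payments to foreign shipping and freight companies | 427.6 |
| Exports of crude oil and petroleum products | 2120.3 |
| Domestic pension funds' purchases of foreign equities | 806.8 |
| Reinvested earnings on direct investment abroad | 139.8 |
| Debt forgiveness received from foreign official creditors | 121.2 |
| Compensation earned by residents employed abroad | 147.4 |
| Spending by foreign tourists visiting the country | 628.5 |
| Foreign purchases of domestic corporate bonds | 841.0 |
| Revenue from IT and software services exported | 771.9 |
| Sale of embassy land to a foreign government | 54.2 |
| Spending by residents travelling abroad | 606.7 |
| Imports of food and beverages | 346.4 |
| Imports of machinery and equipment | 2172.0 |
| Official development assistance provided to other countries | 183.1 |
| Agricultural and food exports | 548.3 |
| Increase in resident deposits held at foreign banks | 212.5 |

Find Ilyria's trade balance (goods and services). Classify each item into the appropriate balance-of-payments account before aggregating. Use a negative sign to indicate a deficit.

-2887.7

Goods: -1631.1 - 1772.9 - 2172.0 + 2120.3 + 548.3 - 346.4 = -3253.8
Services: 628.5 + 771.9 - 606.7 - 427.6 = 366.1
Trade balance = -3253.8 + 366.1 = -2887.7
(Excluded from the trade balance — primary income: interest received on holdings of foreign bonds 208.6, dividends received from foreign subsidiaries of resident firms 197.2, reinvested earnings on direct investment abroad 139.8, compensation earned by residents employed abroad 147.4; financial account: domestic pension funds' purchases of foreign equities 806.8, foreign purchases of domestic corporate bonds 841.0, increase in resident deposits held at foreign banks 212.5; capital account: debt forgiveness received from foreign official creditors 121.2, sale of embassy land to a foreign government 54.2; secondary income: official development assistance provided to other countries 183.1.)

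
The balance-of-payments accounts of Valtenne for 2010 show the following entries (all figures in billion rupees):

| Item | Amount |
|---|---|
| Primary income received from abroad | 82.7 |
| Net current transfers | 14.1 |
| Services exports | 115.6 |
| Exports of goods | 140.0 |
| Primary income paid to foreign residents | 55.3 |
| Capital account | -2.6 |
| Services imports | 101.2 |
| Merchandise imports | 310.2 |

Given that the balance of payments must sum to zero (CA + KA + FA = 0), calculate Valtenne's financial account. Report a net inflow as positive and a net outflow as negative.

Goods balance = 140.0 - 310.2 = -170.2
Services balance = 115.6 - 101.2 = 14.4
Trade balance (goods + services) = -170.2 + 14.4 = -155.8
Net primary income = 82.7 - 55.3 = 27.4
Net secondary income = 14.1
Current account = -155.8 + 27.4 + 14.1 = -114.3
Financial account = -(-114.3 + (-2.6)) = 116.9

116.9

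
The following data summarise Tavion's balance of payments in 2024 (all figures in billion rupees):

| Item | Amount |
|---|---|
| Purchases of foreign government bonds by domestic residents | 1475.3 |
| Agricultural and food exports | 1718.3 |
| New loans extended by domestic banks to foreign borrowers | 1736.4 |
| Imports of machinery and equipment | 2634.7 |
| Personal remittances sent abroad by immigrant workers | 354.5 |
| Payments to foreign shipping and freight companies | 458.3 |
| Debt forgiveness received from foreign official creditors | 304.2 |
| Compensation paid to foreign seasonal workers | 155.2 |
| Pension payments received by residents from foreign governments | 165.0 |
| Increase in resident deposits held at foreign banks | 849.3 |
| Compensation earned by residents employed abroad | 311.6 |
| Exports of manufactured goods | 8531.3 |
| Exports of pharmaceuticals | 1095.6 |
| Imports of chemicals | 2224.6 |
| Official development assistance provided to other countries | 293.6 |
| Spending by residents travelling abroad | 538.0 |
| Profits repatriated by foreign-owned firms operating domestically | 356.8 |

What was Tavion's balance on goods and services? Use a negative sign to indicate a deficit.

Goods: 1095.6 - 2224.6 - 2634.7 + 1718.3 + 8531.3 = 6485.9
Services: -458.3 - 538.0 = -996.3
Trade balance = 6485.9 + (-996.3) = 5489.6
(Excluded from the trade balance — financial account: purchases of foreign government bonds by domestic residents 1475.3, new loans extended by domestic banks to foreign borrowers 1736.4, increase in resident deposits held at foreign banks 849.3; secondary income: personal remittances sent abroad by immigrant workers 354.5, pension payments received by residents from foreign governments 165.0, official development assistance provided to other countries 293.6; capital account: debt forgiveness received from foreign official creditors 304.2; primary income: compensation paid to foreign seasonal workers 155.2, compensation earned by residents employed abroad 311.6, profits repatriated by foreign-owned firms operating domestically 356.8.)

5489.6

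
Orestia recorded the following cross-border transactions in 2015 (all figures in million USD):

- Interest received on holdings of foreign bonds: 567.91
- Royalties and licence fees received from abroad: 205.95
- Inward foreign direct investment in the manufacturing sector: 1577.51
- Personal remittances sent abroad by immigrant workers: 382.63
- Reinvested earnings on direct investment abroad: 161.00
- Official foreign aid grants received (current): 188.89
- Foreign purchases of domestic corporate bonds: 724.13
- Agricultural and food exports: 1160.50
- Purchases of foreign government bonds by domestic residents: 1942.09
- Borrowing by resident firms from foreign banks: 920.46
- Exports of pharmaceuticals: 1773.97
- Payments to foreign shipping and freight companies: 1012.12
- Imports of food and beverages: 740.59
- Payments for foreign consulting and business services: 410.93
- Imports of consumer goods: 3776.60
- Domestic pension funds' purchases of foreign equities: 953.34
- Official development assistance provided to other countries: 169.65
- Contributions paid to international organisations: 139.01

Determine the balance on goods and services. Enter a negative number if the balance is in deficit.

Goods: -3776.60 + 1160.50 + 1773.97 - 740.59 = -1582.72
Services: 205.95 - 410.93 - 1012.12 = -1217.10
Trade balance = -1582.72 + (-1217.10) = -2799.82
(Excluded from the trade balance — primary income: interest received on holdings of foreign bonds 567.91, reinvested earnings on direct investment abroad 161.00; financial account: inward foreign direct investment in the manufacturing sector 1577.51, foreign purchases of domestic corporate bonds 724.13, purchases of foreign government bonds by domestic residents 1942.09, borrowing by resident firms from foreign banks 920.46, domestic pension funds' purchases of foreign equities 953.34; secondary income: personal remittances sent abroad by immigrant workers 382.63, official foreign aid grants received (current) 188.89, official development assistance provided to other countries 169.65, contributions paid to international organisations 139.01.)

-2799.82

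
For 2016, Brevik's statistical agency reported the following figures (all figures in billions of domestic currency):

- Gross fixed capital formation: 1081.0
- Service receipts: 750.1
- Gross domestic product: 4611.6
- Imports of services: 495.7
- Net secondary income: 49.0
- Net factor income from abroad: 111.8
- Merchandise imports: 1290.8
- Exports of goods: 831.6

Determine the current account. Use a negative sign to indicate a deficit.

-44.0

Goods balance = 831.6 - 1290.8 = -459.2
Services balance = 750.1 - 495.7 = 254.4
Trade balance (goods + services) = -459.2 + 254.4 = -204.8
Net primary income = 111.8
Net secondary income = 49.0
Current account = -204.8 + 111.8 + 49.0 = -44.0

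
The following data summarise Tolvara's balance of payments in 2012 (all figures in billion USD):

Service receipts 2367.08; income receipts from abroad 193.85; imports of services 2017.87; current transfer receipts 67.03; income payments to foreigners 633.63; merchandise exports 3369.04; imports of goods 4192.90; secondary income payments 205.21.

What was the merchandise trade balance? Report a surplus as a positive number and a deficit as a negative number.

-823.86

Goods balance = 3369.04 - 4192.90 = -823.86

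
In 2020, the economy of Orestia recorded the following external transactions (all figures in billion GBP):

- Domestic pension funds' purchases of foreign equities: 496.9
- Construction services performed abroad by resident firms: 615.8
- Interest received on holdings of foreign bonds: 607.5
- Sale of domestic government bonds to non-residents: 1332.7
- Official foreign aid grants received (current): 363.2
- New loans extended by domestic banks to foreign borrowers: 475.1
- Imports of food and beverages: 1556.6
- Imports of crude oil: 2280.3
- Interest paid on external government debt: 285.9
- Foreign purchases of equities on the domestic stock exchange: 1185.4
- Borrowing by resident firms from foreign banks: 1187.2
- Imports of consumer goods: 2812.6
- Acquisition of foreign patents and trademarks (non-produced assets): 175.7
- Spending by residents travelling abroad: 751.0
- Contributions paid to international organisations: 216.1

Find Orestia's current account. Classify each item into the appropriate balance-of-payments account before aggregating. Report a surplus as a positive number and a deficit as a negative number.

Goods: -2280.3 - 1556.6 - 2812.6 = -6649.5
Services: -751.0 + 615.8 = -135.2
Primary income: -285.9 + 607.5 = 321.6
Secondary income: 363.2 - 216.1 = 147.1
Current account = (-6649.5) + (-135.2) + 321.6 + 147.1 = -6316.0
(Excluded from the current account — financial account: domestic pension funds' purchases of foreign equities 496.9, sale of domestic government bonds to non-residents 1332.7, new loans extended by domestic banks to foreign borrowers 475.1, foreign purchases of equities on the domestic stock exchange 1185.4, borrowing by resident firms from foreign banks 1187.2; capital account: acquisition of foreign patents and trademarks (non-produced assets) 175.7.)

-6316.0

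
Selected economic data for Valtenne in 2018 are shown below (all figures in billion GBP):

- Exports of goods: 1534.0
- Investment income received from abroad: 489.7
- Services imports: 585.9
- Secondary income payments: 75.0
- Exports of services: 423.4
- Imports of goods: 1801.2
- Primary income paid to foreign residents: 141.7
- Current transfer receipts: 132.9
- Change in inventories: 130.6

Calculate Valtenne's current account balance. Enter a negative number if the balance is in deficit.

-23.8

Goods balance = 1534.0 - 1801.2 = -267.2
Services balance = 423.4 - 585.9 = -162.5
Trade balance (goods + services) = -267.2 + (-162.5) = -429.7
Net primary income = 489.7 - 141.7 = 348.0
Net secondary income = 132.9 - 75.0 = 57.9
Current account = -429.7 + 348.0 + 57.9 = -23.8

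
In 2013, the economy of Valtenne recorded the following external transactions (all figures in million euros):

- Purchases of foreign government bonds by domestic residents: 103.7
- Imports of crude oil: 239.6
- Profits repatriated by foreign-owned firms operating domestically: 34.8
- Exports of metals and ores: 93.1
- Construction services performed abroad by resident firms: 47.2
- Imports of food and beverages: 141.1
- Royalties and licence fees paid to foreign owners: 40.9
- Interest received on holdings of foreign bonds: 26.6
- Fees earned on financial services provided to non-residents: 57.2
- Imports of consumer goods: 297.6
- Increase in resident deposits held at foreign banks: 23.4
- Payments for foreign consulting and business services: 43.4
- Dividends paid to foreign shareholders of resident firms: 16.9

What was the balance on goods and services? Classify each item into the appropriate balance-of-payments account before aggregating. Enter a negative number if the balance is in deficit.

-565.1

Goods: 93.1 - 297.6 - 141.1 - 239.6 = -585.2
Services: -40.9 - 43.4 + 57.2 + 47.2 = 20.1
Trade balance = -585.2 + 20.1 = -565.1
(Excluded from the trade balance — financial account: purchases of foreign government bonds by domestic residents 103.7, increase in resident deposits held at foreign banks 23.4; primary income: profits repatriated by foreign-owned firms operating domestically 34.8, interest received on holdings of foreign bonds 26.6, dividends paid to foreign shareholders of resident firms 16.9.)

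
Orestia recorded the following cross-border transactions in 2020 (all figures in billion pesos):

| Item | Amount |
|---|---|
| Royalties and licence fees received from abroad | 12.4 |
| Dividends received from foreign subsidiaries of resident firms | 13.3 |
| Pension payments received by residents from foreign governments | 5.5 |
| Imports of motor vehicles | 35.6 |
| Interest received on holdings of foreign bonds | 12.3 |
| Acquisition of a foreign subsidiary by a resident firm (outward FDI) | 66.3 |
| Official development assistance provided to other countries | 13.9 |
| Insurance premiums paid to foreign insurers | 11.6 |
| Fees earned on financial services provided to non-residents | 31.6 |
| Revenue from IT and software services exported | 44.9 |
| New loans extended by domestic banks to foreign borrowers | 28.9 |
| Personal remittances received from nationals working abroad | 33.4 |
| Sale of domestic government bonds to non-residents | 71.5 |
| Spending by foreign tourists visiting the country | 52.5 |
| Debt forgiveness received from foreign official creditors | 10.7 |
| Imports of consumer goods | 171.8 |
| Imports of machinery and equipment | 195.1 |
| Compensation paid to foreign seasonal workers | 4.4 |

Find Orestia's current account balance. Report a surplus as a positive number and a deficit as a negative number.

-226.5

Goods: -35.6 - 195.1 - 171.8 = -402.5
Services: 52.5 - 11.6 + 31.6 + 12.4 + 44.9 = 129.8
Primary income: 12.3 + 13.3 - 4.4 = 21.2
Secondary income: 5.5 - 13.9 + 33.4 = 25.0
Current account = (-402.5) + 129.8 + 21.2 + 25.0 = -226.5
(Excluded from the current account — financial account: acquisition of a foreign subsidiary by a resident firm (outward FDI) 66.3, new loans extended by domestic banks to foreign borrowers 28.9, sale of domestic government bonds to non-residents 71.5; capital account: debt forgiveness received from foreign official creditors 10.7.)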